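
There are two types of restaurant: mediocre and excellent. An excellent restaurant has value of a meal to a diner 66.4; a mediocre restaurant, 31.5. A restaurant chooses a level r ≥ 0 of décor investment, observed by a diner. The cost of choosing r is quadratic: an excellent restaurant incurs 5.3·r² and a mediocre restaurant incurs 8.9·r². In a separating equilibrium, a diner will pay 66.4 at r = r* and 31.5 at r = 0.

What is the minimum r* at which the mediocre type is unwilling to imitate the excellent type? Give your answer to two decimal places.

The mediocre type at r = 0 receives 31.5; imitating at r* yields 66.4 − 8.9·r*².
Indifference: 31.5 = 66.4 − 8.9·r*², so r*² = (66.4 − 31.5) / 8.9 ≈ 3.9213.
r* = √3.9213 ≈ 1.98.

1.98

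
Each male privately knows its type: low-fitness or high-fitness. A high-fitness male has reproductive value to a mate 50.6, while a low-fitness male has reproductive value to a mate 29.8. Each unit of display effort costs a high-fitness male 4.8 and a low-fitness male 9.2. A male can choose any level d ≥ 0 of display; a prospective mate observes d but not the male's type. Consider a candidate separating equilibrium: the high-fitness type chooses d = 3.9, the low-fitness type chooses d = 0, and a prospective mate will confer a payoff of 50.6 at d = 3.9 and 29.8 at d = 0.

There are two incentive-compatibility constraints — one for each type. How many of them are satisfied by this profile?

2

High-fitness type: signal → 50.6 − 4.8 × 3.9 = 31.88; deviate to 0 → 29.8. IC holds (31.88 ≥ 29.8).
Low-fitness type: stay at 0 → 29.8; mimic → 50.6 − 9.2 × 3.9 = 14.72. IC holds (29.8 ≥ 14.72).
2 of 2 constraints hold, so this is a separating equilibrium.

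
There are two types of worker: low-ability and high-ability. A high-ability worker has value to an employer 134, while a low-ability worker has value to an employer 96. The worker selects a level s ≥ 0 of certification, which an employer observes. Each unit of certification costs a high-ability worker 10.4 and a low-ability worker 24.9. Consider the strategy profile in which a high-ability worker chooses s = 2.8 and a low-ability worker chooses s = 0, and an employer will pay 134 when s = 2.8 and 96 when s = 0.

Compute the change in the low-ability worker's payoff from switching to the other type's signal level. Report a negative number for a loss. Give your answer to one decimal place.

-31.7

Playing s = 0 the low-ability worker receives 96.
Deviating to s = 2.8 brings payment 134 at cost 24.9 × 2.8 = 69.72, netting 64.28.
Gain from deviating: 64.28 − 96 = -31.72, i.e. -31.7 to one decimal place.
The gain is negative, so the low-ability type's incentive-compatibility constraint is satisfied.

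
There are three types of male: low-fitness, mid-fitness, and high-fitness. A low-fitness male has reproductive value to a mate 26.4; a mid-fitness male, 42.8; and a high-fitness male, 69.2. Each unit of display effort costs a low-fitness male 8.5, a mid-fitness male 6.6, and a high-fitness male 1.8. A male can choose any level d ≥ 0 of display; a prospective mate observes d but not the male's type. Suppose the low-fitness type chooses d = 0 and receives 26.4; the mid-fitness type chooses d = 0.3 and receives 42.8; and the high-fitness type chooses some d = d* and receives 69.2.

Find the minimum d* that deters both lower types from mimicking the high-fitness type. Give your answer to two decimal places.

5.04

Low-fitness type (on-path payoff 26.4) won't mimic when 26.4 ≥ 69.2 − 8.5·d*, i.e. d* ≥ 5.04.
Mid-fitness type (on-path payoff 42.8 − 6.6×0.3 = 40.82) won't mimic when 40.82 ≥ 69.2 − 6.6·d*, i.e. d* ≥ 4.30.
Both must hold, so d* = max(5.04, 4.30) = 5.04. The low-fitness type's constraint binds.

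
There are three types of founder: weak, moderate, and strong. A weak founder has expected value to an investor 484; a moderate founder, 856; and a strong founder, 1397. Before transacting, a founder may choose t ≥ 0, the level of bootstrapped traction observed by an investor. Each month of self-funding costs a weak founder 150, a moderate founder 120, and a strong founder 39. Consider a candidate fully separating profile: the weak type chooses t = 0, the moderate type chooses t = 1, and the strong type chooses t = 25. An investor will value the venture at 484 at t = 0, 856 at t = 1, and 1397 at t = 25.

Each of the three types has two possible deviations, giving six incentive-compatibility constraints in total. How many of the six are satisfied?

Moderate (own payoff 856 − 120×1 = 736): to t=0 gives 484 → no gain ✓; to t=25 gives 1397 − 120×25 = -1603 → no gain ✓.
Strong (own payoff 1397 − 39×25 = 422): to t=0 gives 484 → profitable ✗; to t=1 gives 856 − 39×1 = 817 → profitable ✗.
Weak (own payoff 484): to t=1 gives 856 − 150×1 = 706 → profitable ✗; to t=25 gives 1397 − 150×25 = -2353 → no gain ✓.
3 of the 6 constraints hold; not an equilibrium.

3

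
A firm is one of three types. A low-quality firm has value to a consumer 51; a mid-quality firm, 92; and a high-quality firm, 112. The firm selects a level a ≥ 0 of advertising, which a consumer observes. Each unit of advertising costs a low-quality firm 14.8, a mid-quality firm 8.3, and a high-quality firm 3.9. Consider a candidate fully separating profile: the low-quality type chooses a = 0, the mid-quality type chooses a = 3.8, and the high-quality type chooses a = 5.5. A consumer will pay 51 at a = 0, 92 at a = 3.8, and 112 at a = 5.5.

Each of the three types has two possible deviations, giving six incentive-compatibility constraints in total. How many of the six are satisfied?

5

Low-quality (own payoff 51): to a=3.8 gives 92 − 14.8×3.8 = 35.76 → no gain ✓; to a=5.5 gives 112 − 14.8×5.5 = 30.6 → no gain ✓.
High-quality (own payoff 112 − 3.9×5.5 = 90.55): to a=0 gives 51 → no gain ✓; to a=3.8 gives 92 − 3.9×3.8 = 77.18 → no gain ✓.
Mid-quality (own payoff 92 − 8.3×3.8 = 60.46): to a=0 gives 51 → no gain ✓; to a=5.5 gives 112 − 8.3×5.5 = 66.35 → profitable ✗.
5 of the 6 constraints hold; not an equilibrium.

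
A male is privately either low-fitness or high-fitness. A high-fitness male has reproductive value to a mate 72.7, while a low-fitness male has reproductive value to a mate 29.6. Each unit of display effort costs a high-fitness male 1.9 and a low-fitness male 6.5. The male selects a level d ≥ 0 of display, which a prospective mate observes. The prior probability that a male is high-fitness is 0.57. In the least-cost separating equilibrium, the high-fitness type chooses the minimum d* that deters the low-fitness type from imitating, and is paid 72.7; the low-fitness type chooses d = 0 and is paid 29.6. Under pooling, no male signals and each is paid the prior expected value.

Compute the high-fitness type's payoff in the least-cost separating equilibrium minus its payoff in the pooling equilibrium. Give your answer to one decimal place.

5.9

Least-cost separating signal: d* solves 29.6 = 72.7 − 6.5·d*, so d* = (72.7 − 29.6)/6.5 ≈ 6.6308.
High-fitness type's separating payoff: 72.7 − 1.9 × d* = 72.7 − 1.9 × (72.7 − 29.6)/6.5 = 72.7 − 81.89/6.5 ≈ 60.102.
Pooling payoff: 0.57 × 72.7 + 0.43 × 29.6 = 54.167.
Difference: 60.102 − 54.167 = 5.935, i.e. 5.9 to one decimal place.
The high-fitness type prefers to separate.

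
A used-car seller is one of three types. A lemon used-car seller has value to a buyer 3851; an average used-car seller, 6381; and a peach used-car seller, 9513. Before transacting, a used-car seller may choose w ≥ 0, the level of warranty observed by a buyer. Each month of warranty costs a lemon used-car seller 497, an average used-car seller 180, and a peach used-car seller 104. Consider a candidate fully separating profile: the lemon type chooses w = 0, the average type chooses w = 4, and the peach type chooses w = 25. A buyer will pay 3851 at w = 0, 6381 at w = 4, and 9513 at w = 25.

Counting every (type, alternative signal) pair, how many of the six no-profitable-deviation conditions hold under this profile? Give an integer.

Lemon (own payoff 3851): to w=4 gives 6381 − 497×4 = 4393 → profitable ✗; to w=25 gives 9513 − 497×25 = -2912 → no gain ✓.
Average (own payoff 6381 − 180×4 = 5661): to w=0 gives 3851 → no gain ✓; to w=25 gives 9513 − 180×25 = 5013 → no gain ✓.
Peach (own payoff 9513 − 104×25 = 6913): to w=0 gives 3851 → no gain ✓; to w=4 gives 6381 − 104×4 = 5965 → no gain ✓.
5 of the 6 constraints hold; not an equilibrium.

5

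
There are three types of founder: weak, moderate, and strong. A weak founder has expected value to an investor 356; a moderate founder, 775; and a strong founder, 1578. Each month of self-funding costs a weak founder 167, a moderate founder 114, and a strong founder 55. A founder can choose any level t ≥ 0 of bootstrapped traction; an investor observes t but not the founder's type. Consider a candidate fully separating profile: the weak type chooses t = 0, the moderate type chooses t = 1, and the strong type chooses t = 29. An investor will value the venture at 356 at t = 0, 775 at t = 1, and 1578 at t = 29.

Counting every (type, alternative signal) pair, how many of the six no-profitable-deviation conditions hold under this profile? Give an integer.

3

Weak (own payoff 356): to t=1 gives 775 − 167×1 = 608 → profitable ✗; to t=29 gives 1578 − 167×29 = -3265 → no gain ✓.
Strong (own payoff 1578 − 55×29 = -17): to t=0 gives 356 → profitable ✗; to t=1 gives 775 − 55×1 = 720 → profitable ✗.
Moderate (own payoff 775 − 114×1 = 661): to t=0 gives 356 → no gain ✓; to t=29 gives 1578 − 114×29 = -1728 → no gain ✓.
3 of the 6 constraints hold; not an equilibrium.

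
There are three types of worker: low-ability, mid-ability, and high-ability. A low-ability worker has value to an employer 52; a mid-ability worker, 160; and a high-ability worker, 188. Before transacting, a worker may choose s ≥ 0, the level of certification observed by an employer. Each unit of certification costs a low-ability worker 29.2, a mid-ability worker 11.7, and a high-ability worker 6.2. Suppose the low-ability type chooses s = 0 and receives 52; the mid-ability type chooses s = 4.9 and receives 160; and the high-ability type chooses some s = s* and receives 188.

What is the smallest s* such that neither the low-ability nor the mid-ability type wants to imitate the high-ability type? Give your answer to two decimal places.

7.29

Low-ability type (on-path payoff 52) won't mimic when 52 ≥ 188 − 29.2·s*, i.e. s* ≥ 4.66.
Mid-ability type (on-path payoff 160 − 11.7×4.9 = 102.67) won't mimic when 102.67 ≥ 188 − 11.7·s*, i.e. s* ≥ 7.29.
Both must hold, so s* = max(4.66, 7.29) = 7.29. The mid-ability type's constraint binds.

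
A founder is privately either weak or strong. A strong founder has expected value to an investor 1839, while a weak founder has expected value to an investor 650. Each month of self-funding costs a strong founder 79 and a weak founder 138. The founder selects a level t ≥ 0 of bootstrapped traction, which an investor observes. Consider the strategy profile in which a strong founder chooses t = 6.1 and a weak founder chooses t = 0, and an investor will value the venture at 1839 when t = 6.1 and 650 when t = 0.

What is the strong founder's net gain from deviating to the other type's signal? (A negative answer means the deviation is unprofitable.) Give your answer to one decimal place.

Playing t = 6.1 the strong founder receives 1839 − 79 × 6.1 = 1357.1.
Deviating to t = 0 yields 650 instead.
Gain from deviating: 650 − 1357.1 = -707.1.
The gain is negative, so the strong type's incentive-compatibility constraint is satisfied.

-707.1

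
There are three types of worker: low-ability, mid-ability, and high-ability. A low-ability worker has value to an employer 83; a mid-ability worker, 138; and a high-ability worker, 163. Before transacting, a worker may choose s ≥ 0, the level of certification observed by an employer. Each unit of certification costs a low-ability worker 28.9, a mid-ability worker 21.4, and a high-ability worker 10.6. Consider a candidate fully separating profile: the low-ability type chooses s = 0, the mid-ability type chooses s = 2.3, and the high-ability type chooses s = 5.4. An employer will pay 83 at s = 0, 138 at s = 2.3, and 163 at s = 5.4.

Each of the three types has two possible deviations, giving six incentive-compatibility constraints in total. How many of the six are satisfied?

Mid-ability (own payoff 138 − 21.4×2.3 = 88.78): to s=0 gives 83 → no gain ✓; to s=5.4 gives 163 − 21.4×5.4 = 47.44 → no gain ✓.
Low-ability (own payoff 83): to s=2.3 gives 138 − 28.9×2.3 = 71.53 → no gain ✓; to s=5.4 gives 163 − 28.9×5.4 = 6.94 → no gain ✓.
High-ability (own payoff 163 − 10.6×5.4 = 105.76): to s=0 gives 83 → no gain ✓; to s=2.3 gives 138 − 10.6×2.3 = 113.62 → profitable ✗.
5 of the 6 constraints hold; not an equilibrium.

5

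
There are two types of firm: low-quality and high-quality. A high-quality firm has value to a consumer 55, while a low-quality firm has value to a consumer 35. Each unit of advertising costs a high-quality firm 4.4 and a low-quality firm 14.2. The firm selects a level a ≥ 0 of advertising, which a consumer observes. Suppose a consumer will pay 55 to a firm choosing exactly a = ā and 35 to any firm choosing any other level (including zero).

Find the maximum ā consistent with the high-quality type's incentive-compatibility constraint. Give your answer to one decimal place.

Choosing ā yields the high-quality type 55 − 4.4·ā; choosing zero yields 35.
The high-quality type is indifferent at 55 − 4.4·ā = 35, i.e. ā = (55 − 35) / 4.4 ≈ 4.5.
For any ā above 4.5 the high-quality type would rather pool at zero, so separation collapses.

4.5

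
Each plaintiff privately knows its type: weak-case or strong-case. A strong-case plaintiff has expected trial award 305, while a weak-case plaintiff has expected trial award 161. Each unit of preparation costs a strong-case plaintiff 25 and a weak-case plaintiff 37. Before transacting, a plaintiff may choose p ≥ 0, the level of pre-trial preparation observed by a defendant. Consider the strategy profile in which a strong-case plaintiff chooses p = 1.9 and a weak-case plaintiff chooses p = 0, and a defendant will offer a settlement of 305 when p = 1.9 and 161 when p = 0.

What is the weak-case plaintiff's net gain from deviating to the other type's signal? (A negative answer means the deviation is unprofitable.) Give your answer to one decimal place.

73.7

Playing p = 0 the weak-case plaintiff receives 161.
Deviating to p = 1.9 brings payment 305 at cost 37 × 1.9 = 70.3, netting 234.7.
Gain from deviating: 234.7 − 161 = 73.7.
The gain is positive, so the weak-case type's incentive-compatibility constraint is violated — this profile is not a separating equilibrium.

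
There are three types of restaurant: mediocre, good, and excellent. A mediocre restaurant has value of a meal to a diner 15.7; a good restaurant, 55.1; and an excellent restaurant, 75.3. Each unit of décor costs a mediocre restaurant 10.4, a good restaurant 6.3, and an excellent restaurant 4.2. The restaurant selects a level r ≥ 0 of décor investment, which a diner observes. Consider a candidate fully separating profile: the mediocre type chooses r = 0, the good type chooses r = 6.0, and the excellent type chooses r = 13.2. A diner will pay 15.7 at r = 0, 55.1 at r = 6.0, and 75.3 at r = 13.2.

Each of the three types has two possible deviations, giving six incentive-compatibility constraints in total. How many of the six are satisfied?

5

Good (own payoff 55.1 − 6.3×6.0 = 17.3): to r=0 gives 15.7 → no gain ✓; to r=13.2 gives 75.3 − 6.3×13.2 = -7.86 → no gain ✓.
Excellent (own payoff 75.3 − 4.2×13.2 = 19.86): to r=0 gives 15.7 → no gain ✓; to r=6.0 gives 55.1 − 4.2×6.0 = 29.9 → profitable ✗.
Mediocre (own payoff 15.7): to r=6.0 gives 55.1 − 10.4×6.0 = -7.3 → no gain ✓; to r=13.2 gives 75.3 − 10.4×13.2 = -61.98 → no gain ✓.
5 of the 6 constraints hold; not an equilibrium.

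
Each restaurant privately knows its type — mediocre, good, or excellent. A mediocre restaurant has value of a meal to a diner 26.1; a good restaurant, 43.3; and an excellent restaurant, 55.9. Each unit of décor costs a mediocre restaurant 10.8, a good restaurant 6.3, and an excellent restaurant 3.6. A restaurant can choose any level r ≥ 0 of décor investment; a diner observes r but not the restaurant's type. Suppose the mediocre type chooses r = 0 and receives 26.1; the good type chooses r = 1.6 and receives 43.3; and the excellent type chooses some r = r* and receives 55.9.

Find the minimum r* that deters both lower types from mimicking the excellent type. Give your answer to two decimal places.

Mediocre type (on-path payoff 26.1) won't mimic when 26.1 ≥ 55.9 − 10.8·r*, i.e. r* ≥ 2.76.
Good type (on-path payoff 43.3 − 6.3×1.6 = 33.22) won't mimic when 33.22 ≥ 55.9 − 6.3·r*, i.e. r* ≥ 3.60.
Both must hold, so r* = max(2.76, 3.60) = 3.60. The good type's constraint binds.

3.60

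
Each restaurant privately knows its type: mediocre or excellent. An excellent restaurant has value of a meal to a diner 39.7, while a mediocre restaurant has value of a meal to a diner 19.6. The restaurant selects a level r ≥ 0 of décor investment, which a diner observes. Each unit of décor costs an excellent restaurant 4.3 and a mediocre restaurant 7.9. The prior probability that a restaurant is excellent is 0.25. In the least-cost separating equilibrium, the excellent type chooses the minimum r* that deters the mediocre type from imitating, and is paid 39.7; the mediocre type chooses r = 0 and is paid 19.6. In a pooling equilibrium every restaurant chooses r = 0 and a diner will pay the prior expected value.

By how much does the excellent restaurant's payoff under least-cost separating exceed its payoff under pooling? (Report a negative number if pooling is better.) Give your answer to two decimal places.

4.13

Least-cost separating signal: r* solves 19.6 = 39.7 − 7.9·r*, so r* = (39.7 − 19.6)/7.9 ≈ 2.5443.
Excellent type's separating payoff: 39.7 − 4.3 × r* = 39.7 − 4.3 × (39.7 − 19.6)/7.9 = 39.7 − 86.43/7.9 ≈ 28.7595.
Pooling payoff: 0.25 × 39.7 + 0.75 × 19.6 = 24.625.
Difference: 28.7595 − 24.625 = 4.1345, i.e. 4.13 to two decimal places.
The excellent type prefers to separate.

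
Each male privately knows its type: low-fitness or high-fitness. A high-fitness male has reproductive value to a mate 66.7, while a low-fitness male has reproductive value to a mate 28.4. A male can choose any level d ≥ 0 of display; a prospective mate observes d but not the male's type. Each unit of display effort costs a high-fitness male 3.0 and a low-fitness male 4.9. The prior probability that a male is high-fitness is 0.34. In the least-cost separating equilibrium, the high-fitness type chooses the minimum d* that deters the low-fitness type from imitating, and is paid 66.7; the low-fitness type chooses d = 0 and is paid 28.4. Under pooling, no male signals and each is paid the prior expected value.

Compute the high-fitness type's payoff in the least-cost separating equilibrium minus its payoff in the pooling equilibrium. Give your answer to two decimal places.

1.83

Least-cost separating signal: d* solves 28.4 = 66.7 − 4.9·d*, so d* = (66.7 − 28.4)/4.9 ≈ 7.8163.
High-fitness type's separating payoff: 66.7 − 3.0 × d* = 66.7 − 3.0 × (66.7 − 28.4)/4.9 = 66.7 − 114.9/4.9 ≈ 43.2510.
Pooling payoff: 0.34 × 66.7 + 0.66 × 28.4 = 41.422.
Difference: 43.2510 − 41.422 = 1.829, i.e. 1.83 to two decimal places.
The high-fitness type prefers to separate.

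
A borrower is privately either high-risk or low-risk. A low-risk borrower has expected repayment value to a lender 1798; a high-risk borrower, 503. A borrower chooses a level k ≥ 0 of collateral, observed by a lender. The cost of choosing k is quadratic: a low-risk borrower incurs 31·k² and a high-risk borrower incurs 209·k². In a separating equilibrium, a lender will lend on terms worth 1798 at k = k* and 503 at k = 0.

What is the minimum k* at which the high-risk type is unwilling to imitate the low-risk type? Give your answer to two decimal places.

2.49

The high-risk type at k = 0 receives 503; imitating at k* yields 1798 − 209·k*².
Indifference: 503 = 1798 − 209·k*², so k*² = (1798 − 503) / 209 ≈ 6.1962.
k* = √6.1962 ≈ 2.49.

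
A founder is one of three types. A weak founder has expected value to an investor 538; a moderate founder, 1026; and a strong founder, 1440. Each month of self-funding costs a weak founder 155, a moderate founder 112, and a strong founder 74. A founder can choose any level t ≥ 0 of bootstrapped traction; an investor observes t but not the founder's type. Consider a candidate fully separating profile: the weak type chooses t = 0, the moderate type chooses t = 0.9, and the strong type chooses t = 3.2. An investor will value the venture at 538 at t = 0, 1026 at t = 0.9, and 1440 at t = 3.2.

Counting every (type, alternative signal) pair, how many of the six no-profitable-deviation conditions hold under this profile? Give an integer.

Moderate (own payoff 1026 − 112×0.9 = 925.2): to t=0 gives 538 → no gain ✓; to t=3.2 gives 1440 − 112×3.2 = 1081.6 → profitable ✗.
Weak (own payoff 538): to t=0.9 gives 1026 − 155×0.9 = 886.5 → profitable ✗; to t=3.2 gives 1440 − 155×3.2 = 944 → profitable ✗.
Strong (own payoff 1440 − 74×3.2 = 1203.2): to t=0 gives 538 → no gain ✓; to t=0.9 gives 1026 − 74×0.9 = 959.4 → no gain ✓.
3 of the 6 constraints hold; not an equilibrium.

3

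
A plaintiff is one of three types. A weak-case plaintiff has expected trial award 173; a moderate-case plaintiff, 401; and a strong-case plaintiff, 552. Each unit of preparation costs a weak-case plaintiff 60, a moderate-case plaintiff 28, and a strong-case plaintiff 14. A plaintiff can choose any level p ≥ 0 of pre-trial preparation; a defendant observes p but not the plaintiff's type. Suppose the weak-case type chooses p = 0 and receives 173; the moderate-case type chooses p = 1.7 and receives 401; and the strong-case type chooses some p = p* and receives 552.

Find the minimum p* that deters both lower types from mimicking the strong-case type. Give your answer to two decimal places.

Moderate-case type (on-path payoff 401 − 28×1.7 = 353.4) won't mimic when 353.4 ≥ 552 − 28·p*, i.e. p* ≥ 7.09.
Weak-case type (on-path payoff 173) won't mimic when 173 ≥ 552 − 60·p*, i.e. p* ≥ 6.32.
Both must hold, so p* = max(6.32, 7.09) = 7.09. The moderate-case type's constraint binds.

7.09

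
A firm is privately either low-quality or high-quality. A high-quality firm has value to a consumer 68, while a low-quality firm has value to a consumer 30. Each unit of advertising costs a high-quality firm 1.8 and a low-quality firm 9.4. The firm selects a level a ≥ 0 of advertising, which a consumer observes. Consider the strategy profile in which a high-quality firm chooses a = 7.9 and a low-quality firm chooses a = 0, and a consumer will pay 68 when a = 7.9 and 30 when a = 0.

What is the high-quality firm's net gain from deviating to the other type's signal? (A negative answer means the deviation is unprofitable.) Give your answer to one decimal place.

-23.8

Playing a = 7.9 the high-quality firm receives 68 − 1.8 × 7.9 = 53.78.
Deviating to a = 0 yields 30 instead.
Gain from deviating: 30 − 53.78 = -23.78, i.e. -23.8 to one decimal place.
The gain is negative, so the high-quality type's incentive-compatibility constraint is satisfied.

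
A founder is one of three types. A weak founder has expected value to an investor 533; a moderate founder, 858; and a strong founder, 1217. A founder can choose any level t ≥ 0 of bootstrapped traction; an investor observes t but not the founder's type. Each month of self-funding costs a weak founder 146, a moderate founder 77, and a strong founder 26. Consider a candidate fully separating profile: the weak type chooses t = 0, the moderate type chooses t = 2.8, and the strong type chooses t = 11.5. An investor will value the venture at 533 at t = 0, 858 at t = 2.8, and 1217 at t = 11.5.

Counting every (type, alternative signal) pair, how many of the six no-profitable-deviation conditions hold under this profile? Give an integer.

Strong (own payoff 1217 − 26×11.5 = 918): to t=0 gives 533 → no gain ✓; to t=2.8 gives 858 − 26×2.8 = 785.2 → no gain ✓.
Weak (own payoff 533): to t=2.8 gives 858 − 146×2.8 = 449.2 → no gain ✓; to t=11.5 gives 1217 − 146×11.5 = -462 → no gain ✓.
Moderate (own payoff 858 − 77×2.8 = 642.4): to t=0 gives 533 → no gain ✓; to t=11.5 gives 1217 − 77×11.5 = 331.5 → no gain ✓.
6 of the 6 constraints hold; this profile is a separating equilibrium.

6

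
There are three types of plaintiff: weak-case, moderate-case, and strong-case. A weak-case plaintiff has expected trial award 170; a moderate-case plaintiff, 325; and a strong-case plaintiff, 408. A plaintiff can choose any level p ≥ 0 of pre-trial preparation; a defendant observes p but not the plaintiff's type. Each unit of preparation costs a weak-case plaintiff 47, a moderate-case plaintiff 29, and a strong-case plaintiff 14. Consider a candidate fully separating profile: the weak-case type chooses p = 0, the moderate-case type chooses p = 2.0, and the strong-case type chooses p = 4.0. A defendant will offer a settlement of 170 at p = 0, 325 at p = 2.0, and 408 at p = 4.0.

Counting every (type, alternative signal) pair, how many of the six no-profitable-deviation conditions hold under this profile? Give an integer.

3

Weak-case (own payoff 170): to p=2.0 gives 325 − 47×2.0 = 231 → profitable ✗; to p=4.0 gives 408 − 47×4.0 = 220 → profitable ✗.
Strong-case (own payoff 408 − 14×4.0 = 352): to p=0 gives 170 → no gain ✓; to p=2.0 gives 325 − 14×2.0 = 297 → no gain ✓.
Moderate-case (own payoff 325 − 29×2.0 = 267): to p=0 gives 170 → no gain ✓; to p=4.0 gives 408 − 29×4.0 = 292 → profitable ✗.
3 of the 6 constraints hold; not an equilibrium.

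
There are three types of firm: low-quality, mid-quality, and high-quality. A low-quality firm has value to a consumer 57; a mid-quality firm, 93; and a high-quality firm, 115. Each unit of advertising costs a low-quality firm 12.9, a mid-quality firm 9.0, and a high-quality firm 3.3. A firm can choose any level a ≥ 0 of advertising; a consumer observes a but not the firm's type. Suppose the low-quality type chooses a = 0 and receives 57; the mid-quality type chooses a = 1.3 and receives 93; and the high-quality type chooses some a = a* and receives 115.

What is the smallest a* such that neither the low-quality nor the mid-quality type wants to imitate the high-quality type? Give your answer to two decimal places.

Low-quality type (on-path payoff 57) won't mimic when 57 ≥ 115 − 12.9·a*, i.e. a* ≥ 4.50.
Mid-quality type (on-path payoff 93 − 9.0×1.3 = 81.3) won't mimic when 81.3 ≥ 115 − 9.0·a*, i.e. a* ≥ 3.74.
Both must hold, so a* = max(4.50, 3.74) = 4.50. The low-quality type's constraint binds.

4.50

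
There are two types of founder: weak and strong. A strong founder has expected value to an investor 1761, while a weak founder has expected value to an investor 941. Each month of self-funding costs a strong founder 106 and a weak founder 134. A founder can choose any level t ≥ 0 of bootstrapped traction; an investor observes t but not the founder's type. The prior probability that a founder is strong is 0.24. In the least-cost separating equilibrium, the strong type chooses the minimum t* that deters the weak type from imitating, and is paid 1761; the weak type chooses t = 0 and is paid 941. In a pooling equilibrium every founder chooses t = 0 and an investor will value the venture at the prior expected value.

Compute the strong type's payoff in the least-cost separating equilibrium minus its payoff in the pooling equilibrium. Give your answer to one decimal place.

-25.5

Least-cost separating signal: t* solves 941 = 1761 − 134·t*, so t* = (1761 − 941)/134 ≈ 6.1194.
Strong type's separating payoff: 1761 − 106 × t* = 1761 − 106 × (1761 − 941)/134 = 1761 − 86920/134 ≈ 1112.343.
Pooling payoff: 0.24 × 1761 + 0.76 × 941 = 1137.8.
Difference: 1112.343 − 1137.8 = -25.457, i.e. -25.5 to one decimal place.
The strong type would prefer the pooling outcome.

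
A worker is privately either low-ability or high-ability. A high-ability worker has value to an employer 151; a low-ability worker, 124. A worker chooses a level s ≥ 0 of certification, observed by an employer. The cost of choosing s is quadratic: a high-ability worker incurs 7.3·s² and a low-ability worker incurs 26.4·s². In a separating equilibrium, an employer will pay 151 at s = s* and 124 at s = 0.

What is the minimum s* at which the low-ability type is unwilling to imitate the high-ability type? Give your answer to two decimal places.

1.01

The low-ability type at s = 0 receives 124; imitating at s* yields 151 − 26.4·s*².
Indifference: 124 = 151 − 26.4·s*², so s*² = (151 − 124) / 26.4 ≈ 1.0227.
s* = √1.0227 ≈ 1.01.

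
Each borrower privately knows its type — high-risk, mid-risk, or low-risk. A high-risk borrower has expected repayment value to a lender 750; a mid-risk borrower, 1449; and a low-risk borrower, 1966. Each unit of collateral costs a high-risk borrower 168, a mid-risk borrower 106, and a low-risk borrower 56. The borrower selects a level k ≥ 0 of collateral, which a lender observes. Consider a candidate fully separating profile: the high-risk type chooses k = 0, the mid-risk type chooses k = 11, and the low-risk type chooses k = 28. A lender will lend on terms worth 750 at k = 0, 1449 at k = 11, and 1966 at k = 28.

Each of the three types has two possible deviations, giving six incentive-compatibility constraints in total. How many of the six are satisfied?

Low-risk (own payoff 1966 − 56×28 = 398): to k=0 gives 750 → profitable ✗; to k=11 gives 1449 − 56×11 = 833 → profitable ✗.
Mid-risk (own payoff 1449 − 106×11 = 283): to k=0 gives 750 → profitable ✗; to k=28 gives 1966 − 106×28 = -1002 → no gain ✓.
High-risk (own payoff 750): to k=11 gives 1449 − 168×11 = -399 → no gain ✓; to k=28 gives 1966 − 168×28 = -2738 → no gain ✓.
3 of the 6 constraints hold; not an equilibrium.

3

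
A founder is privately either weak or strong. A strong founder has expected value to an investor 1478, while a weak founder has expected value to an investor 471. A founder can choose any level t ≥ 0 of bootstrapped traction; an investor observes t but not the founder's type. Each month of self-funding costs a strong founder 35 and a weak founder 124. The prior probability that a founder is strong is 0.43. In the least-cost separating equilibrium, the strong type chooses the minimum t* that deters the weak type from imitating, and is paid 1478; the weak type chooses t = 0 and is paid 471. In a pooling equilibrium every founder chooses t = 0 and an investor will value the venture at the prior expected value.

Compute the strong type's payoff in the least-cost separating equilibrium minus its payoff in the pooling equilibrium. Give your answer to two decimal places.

289.76

Least-cost separating signal: t* solves 471 = 1478 − 124·t*, so t* = (1478 − 471)/124 ≈ 8.1210.
Strong type's separating payoff: 1478 − 35 × t* = 1478 − 35 × (1478 − 471)/124 = 1478 − 35245/124 ≈ 1193.7661.
Pooling payoff: 0.43 × 1478 + 0.57 × 471 = 904.01.
Difference: 1193.7661 − 904.01 = 289.7561, i.e. 289.76 to two decimal places.
The strong type prefers to separate.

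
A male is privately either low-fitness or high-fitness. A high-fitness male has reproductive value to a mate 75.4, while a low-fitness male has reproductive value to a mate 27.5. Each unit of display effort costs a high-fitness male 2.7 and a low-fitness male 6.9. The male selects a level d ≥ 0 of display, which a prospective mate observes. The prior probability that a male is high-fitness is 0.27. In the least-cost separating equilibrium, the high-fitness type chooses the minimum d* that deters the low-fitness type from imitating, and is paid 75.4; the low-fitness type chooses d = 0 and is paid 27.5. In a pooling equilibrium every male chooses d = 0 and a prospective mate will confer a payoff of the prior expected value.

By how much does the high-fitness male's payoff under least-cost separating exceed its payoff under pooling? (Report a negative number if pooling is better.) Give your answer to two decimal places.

Least-cost separating signal: d* solves 27.5 = 75.4 − 6.9·d*, so d* = (75.4 − 27.5)/6.9 ≈ 6.9420.
High-fitness type's separating payoff: 75.4 − 2.7 × d* = 75.4 − 2.7 × (75.4 − 27.5)/6.9 = 75.4 − 129.33/6.9 ≈ 56.6565.
Pooling payoff: 0.27 × 75.4 + 0.73 × 27.5 = 40.433.
Difference: 56.6565 − 40.433 = 16.2235, i.e. 16.22 to two decimal places.
The high-fitness type prefers to separate.

16.22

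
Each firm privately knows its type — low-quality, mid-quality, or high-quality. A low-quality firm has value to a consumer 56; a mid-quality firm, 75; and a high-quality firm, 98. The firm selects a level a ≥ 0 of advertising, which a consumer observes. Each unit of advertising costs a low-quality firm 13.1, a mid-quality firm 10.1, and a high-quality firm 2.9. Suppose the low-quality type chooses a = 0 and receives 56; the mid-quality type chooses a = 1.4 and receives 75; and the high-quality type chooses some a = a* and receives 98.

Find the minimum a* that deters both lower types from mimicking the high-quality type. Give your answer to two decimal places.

Mid-quality type (on-path payoff 75 − 10.1×1.4 = 60.86) won't mimic when 60.86 ≥ 98 − 10.1·a*, i.e. a* ≥ 3.68.
Low-quality type (on-path payoff 56) won't mimic when 56 ≥ 98 − 13.1·a*, i.e. a* ≥ 3.21.
Both must hold, so a* = max(3.21, 3.68) = 3.68. The mid-quality type's constraint binds.

3.68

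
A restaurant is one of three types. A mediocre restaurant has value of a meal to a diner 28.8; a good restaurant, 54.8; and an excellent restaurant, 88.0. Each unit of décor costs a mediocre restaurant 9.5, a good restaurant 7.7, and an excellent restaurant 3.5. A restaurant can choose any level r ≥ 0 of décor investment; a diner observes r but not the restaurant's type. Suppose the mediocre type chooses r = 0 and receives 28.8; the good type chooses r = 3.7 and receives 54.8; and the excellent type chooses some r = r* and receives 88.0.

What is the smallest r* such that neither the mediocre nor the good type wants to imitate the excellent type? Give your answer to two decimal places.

8.01

Good type (on-path payoff 54.8 − 7.7×3.7 = 26.31) won't mimic when 26.31 ≥ 88.0 − 7.7·r*, i.e. r* ≥ 8.01.
Mediocre type (on-path payoff 28.8) won't mimic when 28.8 ≥ 88.0 − 9.5·r*, i.e. r* ≥ 6.23.
Both must hold, so r* = max(6.23, 8.01) = 8.01. The good type's constraint binds.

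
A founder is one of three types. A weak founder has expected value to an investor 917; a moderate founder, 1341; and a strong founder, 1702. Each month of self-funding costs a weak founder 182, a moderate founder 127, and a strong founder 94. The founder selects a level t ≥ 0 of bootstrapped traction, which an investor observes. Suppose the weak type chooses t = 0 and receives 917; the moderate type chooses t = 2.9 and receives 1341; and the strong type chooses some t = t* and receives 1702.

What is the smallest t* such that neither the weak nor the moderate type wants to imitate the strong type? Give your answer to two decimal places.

Moderate type (on-path payoff 1341 − 127×2.9 = 972.7) won't mimic when 972.7 ≥ 1702 − 127·t*, i.e. t* ≥ 5.74.
Weak type (on-path payoff 917) won't mimic when 917 ≥ 1702 − 182·t*, i.e. t* ≥ 4.31.
Both must hold, so t* = max(4.31, 5.74) = 5.74. The moderate type's constraint binds.

5.74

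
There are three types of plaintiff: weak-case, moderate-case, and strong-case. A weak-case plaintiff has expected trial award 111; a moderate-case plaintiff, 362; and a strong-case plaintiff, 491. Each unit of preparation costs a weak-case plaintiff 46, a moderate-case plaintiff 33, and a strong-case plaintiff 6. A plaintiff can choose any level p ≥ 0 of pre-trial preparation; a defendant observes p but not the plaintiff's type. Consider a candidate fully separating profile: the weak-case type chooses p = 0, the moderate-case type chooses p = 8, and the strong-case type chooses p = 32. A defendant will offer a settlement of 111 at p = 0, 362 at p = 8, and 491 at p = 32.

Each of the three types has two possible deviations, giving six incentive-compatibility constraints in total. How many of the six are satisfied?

Weak-case (own payoff 111): to p=8 gives 362 − 46×8 = -6 → no gain ✓; to p=32 gives 491 − 46×32 = -981 → no gain ✓.
Moderate-case (own payoff 362 − 33×8 = 98): to p=0 gives 111 → profitable ✗; to p=32 gives 491 − 33×32 = -565 → no gain ✓.
Strong-case (own payoff 491 − 6×32 = 299): to p=0 gives 111 → no gain ✓; to p=8 gives 362 − 6×8 = 314 → profitable ✗.
4 of the 6 constraints hold; not an equilibrium.

4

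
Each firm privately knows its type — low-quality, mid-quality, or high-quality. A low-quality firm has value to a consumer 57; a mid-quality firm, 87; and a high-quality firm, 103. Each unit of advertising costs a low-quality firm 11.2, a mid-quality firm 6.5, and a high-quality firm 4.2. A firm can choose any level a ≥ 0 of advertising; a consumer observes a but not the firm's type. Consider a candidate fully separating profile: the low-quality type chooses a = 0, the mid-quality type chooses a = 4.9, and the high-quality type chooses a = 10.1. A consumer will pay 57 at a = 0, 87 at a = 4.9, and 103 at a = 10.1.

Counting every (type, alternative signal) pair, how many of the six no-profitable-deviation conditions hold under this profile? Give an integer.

Mid-quality (own payoff 87 − 6.5×4.9 = 55.15): to a=0 gives 57 → profitable ✗; to a=10.1 gives 103 − 6.5×10.1 = 37.35 → no gain ✓.
High-quality (own payoff 103 − 4.2×10.1 = 60.58): to a=0 gives 57 → no gain ✓; to a=4.9 gives 87 − 4.2×4.9 = 66.42 → profitable ✗.
Low-quality (own payoff 57): to a=4.9 gives 87 − 11.2×4.9 = 32.12 → no gain ✓; to a=10.1 gives 103 − 11.2×10.1 = -10.12 → no gain ✓.
4 of the 6 constraints hold; not an equilibrium.

4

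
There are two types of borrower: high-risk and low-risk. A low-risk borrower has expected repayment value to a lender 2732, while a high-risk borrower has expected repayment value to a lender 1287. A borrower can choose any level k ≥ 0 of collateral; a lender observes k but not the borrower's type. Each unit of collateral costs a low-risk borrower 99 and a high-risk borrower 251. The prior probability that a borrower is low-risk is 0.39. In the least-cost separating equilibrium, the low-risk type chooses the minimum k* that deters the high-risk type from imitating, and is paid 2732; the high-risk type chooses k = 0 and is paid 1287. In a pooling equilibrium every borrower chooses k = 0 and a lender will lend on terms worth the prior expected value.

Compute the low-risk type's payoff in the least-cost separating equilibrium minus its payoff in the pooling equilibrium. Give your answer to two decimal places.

311.51

Least-cost separating signal: k* solves 1287 = 2732 − 251·k*, so k* = (2732 − 1287)/251 ≈ 5.7570.
Low-risk type's separating payoff: 2732 − 99 × k* = 2732 − 99 × (2732 − 1287)/251 = 2732 − 143055/251 ≈ 2162.0598.
Pooling payoff: 0.39 × 2732 + 0.61 × 1287 = 1850.55.
Difference: 2162.0598 − 1850.55 = 311.5098, i.e. 311.51 to two decimal places.
The low-risk type prefers to separate.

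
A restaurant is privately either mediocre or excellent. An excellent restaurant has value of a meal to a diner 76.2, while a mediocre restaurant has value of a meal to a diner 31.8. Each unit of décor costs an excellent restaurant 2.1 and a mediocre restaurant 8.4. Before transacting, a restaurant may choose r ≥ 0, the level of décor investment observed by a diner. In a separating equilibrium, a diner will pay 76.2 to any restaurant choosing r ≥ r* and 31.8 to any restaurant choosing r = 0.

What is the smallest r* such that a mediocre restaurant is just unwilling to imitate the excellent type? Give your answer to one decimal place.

5.3

A mediocre restaurant choosing r = 0 receives 31.8.
Imitating at r* instead would pay 76.2 at cost 8.4·r*, netting 76.2 − 8.4·r*.
Indifference: 31.8 = 76.2 − 8.4·r*, so r* = (76.2 − 31.8) / 8.4 ≈ 5.3.
This is the mediocre type's binding incentive-compatibility constraint; any r ≥ 5.3 sustains separation on that side.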